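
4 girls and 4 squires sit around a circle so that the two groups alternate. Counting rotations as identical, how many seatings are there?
Fix one of the girls: (4-1)! ways for the remaining girls, × 4! ways for the squires = 6 × 24 = 144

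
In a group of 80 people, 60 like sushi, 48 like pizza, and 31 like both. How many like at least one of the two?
|A∪B| = |A| + |B| - |A∩B| = 60 + 48 - 31 = 77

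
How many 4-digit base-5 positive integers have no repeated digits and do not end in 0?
Last digit: 4 nonzero choices. First digit: 3 (nonzero, ≠last). Middle 2: P(3,2) = 6. Total = 72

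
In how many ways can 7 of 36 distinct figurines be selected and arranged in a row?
P(36,7) = 36!/(36-7)! = 42072307200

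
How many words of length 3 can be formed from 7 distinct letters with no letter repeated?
P(7,3) = 7!/(7-3)! = 210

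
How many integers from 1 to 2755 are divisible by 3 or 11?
⌊2755/3⌋ + ⌊2755/11⌋ - ⌊2755/33⌋ = 918 + 250 - 83 = 1085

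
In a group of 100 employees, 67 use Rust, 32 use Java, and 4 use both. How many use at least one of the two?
|A∪B| = |A| + |B| - |A∩B| = 67 + 32 - 4 = 95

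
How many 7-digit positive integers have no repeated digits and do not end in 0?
Last digit: 9 nonzero choices. First digit: 8 (nonzero, ≠last). Middle 5: P(8,5) = 6720. Total = 483840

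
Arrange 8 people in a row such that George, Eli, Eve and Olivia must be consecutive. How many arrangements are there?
Treat the 4 as one block: (8-4+1)! × 4! = 120 × 24 = 2880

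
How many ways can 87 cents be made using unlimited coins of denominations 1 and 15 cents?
Coefficient of x^87 in 1/(1-x^1) · 1/(1-x^15). Use j coins of 15 for j = 0..⌊87/15⌋ = 5, the rest in 1s: 5 + 1 = 6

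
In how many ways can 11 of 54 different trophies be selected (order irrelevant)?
C(54,11) = 54!/(11!×43!) = 95722852680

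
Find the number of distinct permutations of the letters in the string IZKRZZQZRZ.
10! / (1! × 2! × 5! × 1! × 1!) = 15120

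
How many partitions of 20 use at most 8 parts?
By conjugation, equals partitions of 20 into parts ≤ 8. Let r_j(i) = number of partitions of i into parts ≤ j, for i = 0..20. r_1(i) = 1 for all i; r_j(i) = r_{j-1}(i) + r_j(i-j). Rows j = 2..8: ≤2: 1 1 2 2 3 3 4 4 5 5 6 6 7 7 8 8 9 9 10 10 11; ≤3: 1 1 2 3 4 5 7 8 10 12 14 16 19 21 24 27 30 33 37 40 44; ≤4: 1 1 2 3 5 6 9 11 15 18 23 27 34 39 47 54 64 72 84 94 108; ≤5: 1 1 2 3 5 7 10 13 18 23 30 37 47 57 70 84 101 119 141 164 192; ≤6: 1 1 2 3 5 7 11 14 20 26 35 44 58 71 90 110 136 163 199 235 282; ≤7: 1 1 2 3 5 7 11 15 21 28 38 49 65 82 105 131 164 201 248 300 364; ≤8: 1 1 2 3 5 7 11 15 22 29 40 52 70 89 116 146 186 230 288 352 434. r_8(20) = 434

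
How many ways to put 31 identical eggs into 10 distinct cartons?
C(31+10-1, 10-1) = C(40, 9) = 273438880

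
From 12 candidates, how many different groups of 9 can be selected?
C(12,9) = 12!/(9!×3!) = 220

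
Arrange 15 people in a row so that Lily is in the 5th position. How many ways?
Fix one position: (15-1)! = 87178291200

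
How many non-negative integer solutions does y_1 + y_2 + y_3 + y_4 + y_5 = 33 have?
C(33+5-1, 5-1) = C(37, 4) = 66045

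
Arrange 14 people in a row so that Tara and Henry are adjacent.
Treat as block: (14-1)! × 2! = 6227020800 × 2 = 12454041600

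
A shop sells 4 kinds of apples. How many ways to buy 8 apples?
C(8+4-1, 4-1) = C(11, 3) = 165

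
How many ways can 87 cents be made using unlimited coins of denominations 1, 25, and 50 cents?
Coefficient of x^87 in 1/(1-x^1) · 1/(1-x^25) · 1/(1-x^50). Case on j = number of 50-cent coins (j = 0..1); remainder r = 87 - 50j is made from {1,25} in ⌊r/25⌋+1 ways. r = 87, 37 → 4 + 2 = 6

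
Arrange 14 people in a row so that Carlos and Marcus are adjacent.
Treat as block: (14-1)! × 2! = 6227020800 × 2 = 12454041600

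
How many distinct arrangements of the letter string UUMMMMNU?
8! / (4! × 3! × 1!) = 280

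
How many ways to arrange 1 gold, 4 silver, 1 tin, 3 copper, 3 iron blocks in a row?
12! / (1! × 4! × 1! × 3! × 3!) = 554400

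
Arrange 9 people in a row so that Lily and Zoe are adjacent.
Treat as block: (9-1)! × 2! = 40320 × 2 = 80640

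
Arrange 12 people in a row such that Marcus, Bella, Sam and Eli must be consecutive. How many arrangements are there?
Treat the 4 as one block: (12-4+1)! × 4! = 362880 × 24 = 8709120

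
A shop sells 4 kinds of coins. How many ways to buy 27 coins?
C(27+4-1, 4-1) = C(30, 3) = 4060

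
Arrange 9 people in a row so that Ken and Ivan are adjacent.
Treat as block: (9-1)! × 2! = 40320 × 2 = 80640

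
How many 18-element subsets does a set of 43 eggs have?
C(43,18) = 43!/(18!×25!) = 608359048206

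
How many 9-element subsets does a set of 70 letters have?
C(70,9) = 70!/(9!×61!) = 65033528560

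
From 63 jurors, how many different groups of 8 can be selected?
C(63,8) = 63!/(8!×55!) = 3872894697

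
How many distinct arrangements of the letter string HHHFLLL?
7! / (3! × 3! × 1!) = 140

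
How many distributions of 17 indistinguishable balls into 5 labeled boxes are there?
C(17+5-1, 5-1) = C(21, 4) = 5985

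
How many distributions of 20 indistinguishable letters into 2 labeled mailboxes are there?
C(20+2-1, 2-1) = C(21, 1) = 21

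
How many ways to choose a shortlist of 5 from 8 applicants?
C(8,5) = 8!/(5!×3!) = 56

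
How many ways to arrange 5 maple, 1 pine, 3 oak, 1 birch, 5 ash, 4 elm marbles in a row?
19! / (5! × 1! × 3! × 1! × 5! × 4!) = 58663725120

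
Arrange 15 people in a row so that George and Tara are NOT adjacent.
Total - adjacent = 15! - (15-1)!×2 = 1307674368000 - 174356582400 = 1133317785600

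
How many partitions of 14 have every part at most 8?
Let r_j(i) = number of partitions of i into parts ≤ j, for i = 0..14. r_1(i) = 1 for all i; r_j(i) = r_{j-1}(i) + r_j(i-j). Rows j = 2..8: ≤2: 1 1 2 2 3 3 4 4 5 5 6 6 7 7 8; ≤3: 1 1 2 3 4 5 7 8 10 12 14 16 19 21 24; ≤4: 1 1 2 3 5 6 9 11 15 18 23 27 34 39 47; ≤5: 1 1 2 3 5 7 10 13 18 23 30 37 47 57 70; ≤6: 1 1 2 3 5 7 11 14 20 26 35 44 58 71 90; ≤7: 1 1 2 3 5 7 11 15 21 28 38 49 65 82 105; ≤8: 1 1 2 3 5 7 11 15 22 29 40 52 70 89 116. r_8(14) = 116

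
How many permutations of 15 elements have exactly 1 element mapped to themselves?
Choose the 1 fixed point C(15,1) = 15, derange the rest: !14 = Σ_{j=0}^{14} (-1)^j·14!/j! = 87178291200 - 87178291200 + 43589145600 - 14529715200 + 3632428800 - 726485760 + 121080960 - 17297280 + 2162160 - 240240 + 24024 - 2184 + 182 - 14 + 1 = 32071101049. Product = 15 × 32071101049 = 481066515735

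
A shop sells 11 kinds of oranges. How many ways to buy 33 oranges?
C(33+11-1, 11-1) = C(43, 10) = 1917334783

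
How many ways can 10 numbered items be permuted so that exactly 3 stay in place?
Choose the 3 fixed points C(10,3) = 120, derange the rest: !7 = Σ_{j=0}^{7} (-1)^j·7!/j! = 5040 - 5040 + 2520 - 840 + 210 - 42 + 7 - 1 = 1854. Product = 120 × 1854 = 222480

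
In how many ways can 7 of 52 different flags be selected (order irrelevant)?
C(52,7) = 52!/(7!×45!) = 133784560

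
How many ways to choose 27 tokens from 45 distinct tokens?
C(45,27) = 45!/(27!×18!) = 1715884494940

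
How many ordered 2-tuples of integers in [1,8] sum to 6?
Coefficient of x^6 in (x + x² + ... + x^8)^2. By inclusion-exclusion on dice exceeding 8: Σ_j (-1)^j C(2,j)·C(6-1-8j, 1) = C(2,0)·C(5,1) = 1·5 = 5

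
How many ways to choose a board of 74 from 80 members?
C(80,74) = 80!/(74!×6!) = 300500200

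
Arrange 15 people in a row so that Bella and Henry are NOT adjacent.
Total - adjacent = 15! - (15-1)!×2 = 1307674368000 - 174356582400 = 1133317785600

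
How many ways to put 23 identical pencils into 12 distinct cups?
C(23+12-1, 12-1) = C(34, 11) = 286097760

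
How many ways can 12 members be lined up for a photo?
12! = 479001600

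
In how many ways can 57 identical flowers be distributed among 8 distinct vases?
C(57+8-1, 8-1) = C(64, 7) = 621216192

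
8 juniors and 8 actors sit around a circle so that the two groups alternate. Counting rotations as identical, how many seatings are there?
Fix one of the juniors: (8-1)! ways for the remaining juniors, × 8! ways for the actors = 5040 × 40320 = 203212800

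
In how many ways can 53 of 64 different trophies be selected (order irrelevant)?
C(64,53) = 64!/(53!×11!) = 743595781824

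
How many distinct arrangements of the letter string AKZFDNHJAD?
10! / (2! × 1! × 1! × 1! × 1! × 1! × 1! × 2!) = 907200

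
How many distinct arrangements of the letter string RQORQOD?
7! / (2! × 2! × 1! × 2!) = 630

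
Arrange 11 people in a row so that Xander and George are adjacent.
Treat as block: (11-1)! × 2! = 3628800 × 2 = 7257600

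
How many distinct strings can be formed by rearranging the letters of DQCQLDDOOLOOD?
13! / (4! × 2! × 1! × 2! × 4!) = 2702700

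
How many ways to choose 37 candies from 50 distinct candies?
C(50,37) = 50!/(37!×13!) = 354860518600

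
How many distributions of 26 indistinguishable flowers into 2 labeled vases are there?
C(26+2-1, 2-1) = C(27, 1) = 27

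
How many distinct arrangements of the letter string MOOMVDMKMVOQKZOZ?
16! / (1! × 4! × 4! × 2! × 2! × 2! × 1!) = 4540536000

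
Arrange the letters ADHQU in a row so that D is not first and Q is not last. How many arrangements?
By inclusion-exclusion: 5! - 2×(5-1)! + (5-2)! = 120 - 48 + 6 = 78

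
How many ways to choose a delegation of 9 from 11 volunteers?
C(11,9) = 11!/(9!×2!) = 55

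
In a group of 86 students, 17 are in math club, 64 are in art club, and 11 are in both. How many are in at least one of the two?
|A∪B| = |A| + |B| - |A∩B| = 17 + 64 - 11 = 70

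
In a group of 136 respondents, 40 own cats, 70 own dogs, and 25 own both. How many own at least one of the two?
|A∪B| = |A| + |B| - |A∩B| = 40 + 70 - 25 = 85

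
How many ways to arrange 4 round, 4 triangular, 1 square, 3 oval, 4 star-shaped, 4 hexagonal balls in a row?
20! / (4! × 4! × 1! × 3! × 4! × 4!) = 1222160940000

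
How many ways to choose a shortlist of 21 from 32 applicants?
C(32,21) = 32!/(21!×11!) = 129024480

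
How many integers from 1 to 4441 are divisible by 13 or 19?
⌊4441/13⌋ + ⌊4441/19⌋ - ⌊4441/247⌋ = 341 + 233 - 17 = 557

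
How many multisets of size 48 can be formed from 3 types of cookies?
C(48+3-1, 3-1) = C(50, 2) = 1225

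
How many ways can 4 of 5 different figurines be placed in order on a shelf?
P(5,4) = 5!/(5-4)! = 120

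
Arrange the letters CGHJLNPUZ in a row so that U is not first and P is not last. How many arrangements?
By inclusion-exclusion: 9! - 2×(9-1)! + (9-2)! = 362880 - 80640 + 5040 = 287280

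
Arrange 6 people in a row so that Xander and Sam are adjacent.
Treat as block: (6-1)! × 2! = 120 × 2 = 240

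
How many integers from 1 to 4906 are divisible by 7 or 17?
⌊4906/7⌋ + ⌊4906/17⌋ - ⌊4906/119⌋ = 700 + 288 - 41 = 947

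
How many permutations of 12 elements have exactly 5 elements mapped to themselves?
Choose the 5 fixed points C(12,5) = 792, derange the rest: !7 = Σ_{j=0}^{7} (-1)^j·7!/j! = 5040 - 5040 + 2520 - 840 + 210 - 42 + 7 - 1 = 1854. Product = 792 × 1854 = 1468368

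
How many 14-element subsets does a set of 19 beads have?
C(19,14) = 19!/(14!×5!) = 11628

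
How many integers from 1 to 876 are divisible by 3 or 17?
⌊876/3⌋ + ⌊876/17⌋ - ⌊876/51⌋ = 292 + 51 - 17 = 326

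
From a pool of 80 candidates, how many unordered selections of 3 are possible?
C(80,3) = 80!/(3!×77!) = 82160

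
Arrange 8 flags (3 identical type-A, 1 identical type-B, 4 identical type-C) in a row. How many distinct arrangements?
8! / (3! × 1! × 4!) = 280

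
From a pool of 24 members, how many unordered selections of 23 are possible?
C(24,23) = 24!/(23!×1!) = 24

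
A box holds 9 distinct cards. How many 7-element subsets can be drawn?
C(9,7) = 9!/(7!×2!) = 36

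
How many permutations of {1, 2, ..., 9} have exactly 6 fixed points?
Choose the 6 fixed points C(9,6) = 84, derange the rest: !3 = Σ_{j=0}^{3} (-1)^j·3!/j! = 6 - 6 + 3 - 1 = 2. Product = 84 × 2 = 168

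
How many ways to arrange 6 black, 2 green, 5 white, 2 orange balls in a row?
15! / (6! × 2! × 5! × 2!) = 3783780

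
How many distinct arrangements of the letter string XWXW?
4! / (2! × 2!) = 6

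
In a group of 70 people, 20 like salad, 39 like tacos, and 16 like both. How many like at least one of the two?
|A∪B| = |A| + |B| - |A∩B| = 20 + 39 - 16 = 43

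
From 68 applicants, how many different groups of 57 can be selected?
C(68,57) = 68!/(57!×11!) = 1533058025824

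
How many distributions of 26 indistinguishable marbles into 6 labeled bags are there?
C(26+6-1, 6-1) = C(31, 5) = 169911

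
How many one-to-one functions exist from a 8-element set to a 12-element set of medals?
P(12,8) = 12!/(12-8)! = 19958400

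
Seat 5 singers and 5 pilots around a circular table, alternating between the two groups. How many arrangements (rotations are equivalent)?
Fix one of the singers: (5-1)! ways for the remaining singers, × 5! ways for the pilots = 24 × 120 = 2880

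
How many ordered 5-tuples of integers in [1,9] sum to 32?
Coefficient of x^32 in (x + x² + ... + x^9)^5. By inclusion-exclusion on dice exceeding 9: Σ_j (-1)^j C(5,j)·C(32-1-9j, 4) = C(5,0)·C(31,4) - C(5,1)·C(22,4) + C(5,2)·C(13,4) - C(5,3)·C(4,4) = 1·31465 - 5·7315 + 10·715 - 10·1 = 2030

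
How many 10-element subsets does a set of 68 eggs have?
C(68,10) = 68!/(10!×58!) = 290752384208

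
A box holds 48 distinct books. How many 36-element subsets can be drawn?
C(48,36) = 48!/(36!×12!) = 69668534468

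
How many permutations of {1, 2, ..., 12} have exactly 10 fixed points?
Choose the 10 fixed points C(12,10) = 66, derange the rest: !2 = Σ_{j=0}^{2} (-1)^j·2!/j! = 2 - 2 + 1 = 1. Product = 66 × 1 = 66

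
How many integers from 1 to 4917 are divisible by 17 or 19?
⌊4917/17⌋ + ⌊4917/19⌋ - ⌊4917/323⌋ = 289 + 258 - 15 = 532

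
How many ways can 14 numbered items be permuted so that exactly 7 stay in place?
Choose the 7 fixed points C(14,7) = 3432, derange the rest: !7 = Σ_{j=0}^{7} (-1)^j·7!/j! = 5040 - 5040 + 2520 - 840 + 210 - 42 + 7 - 1 = 1854. Product = 3432 × 1854 = 6362928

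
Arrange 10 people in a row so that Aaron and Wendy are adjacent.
Treat as block: (10-1)! × 2! = 362880 × 2 = 725760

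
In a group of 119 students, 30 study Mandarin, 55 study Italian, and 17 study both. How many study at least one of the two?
|A∪B| = |A| + |B| - |A∩B| = 30 + 55 - 17 = 68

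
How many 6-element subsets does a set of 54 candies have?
C(54,6) = 54!/(6!×48!) = 25827165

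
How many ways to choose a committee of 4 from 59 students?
C(59,4) = 59!/(4!×55!) = 455126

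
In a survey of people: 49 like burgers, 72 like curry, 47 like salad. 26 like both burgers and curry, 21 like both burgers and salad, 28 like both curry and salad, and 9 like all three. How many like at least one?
|A∪B∪C| = 49+72+47-26-21-28+9 = 102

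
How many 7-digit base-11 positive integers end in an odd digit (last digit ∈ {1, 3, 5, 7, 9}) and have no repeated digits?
Last∈{1,3,5,7,9}. Last=0: 0. Last nonzero: 5×9×P(9,5) = 680400. Total = 680400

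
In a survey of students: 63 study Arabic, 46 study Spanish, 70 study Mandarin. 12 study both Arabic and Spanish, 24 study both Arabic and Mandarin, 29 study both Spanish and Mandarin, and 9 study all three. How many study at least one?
|A∪B∪C| = 63+46+70-12-24-29+9 = 123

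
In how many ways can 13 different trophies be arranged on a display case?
13! = 6227020800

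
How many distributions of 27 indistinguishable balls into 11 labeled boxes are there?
C(27+11-1, 11-1) = C(37, 10) = 348330136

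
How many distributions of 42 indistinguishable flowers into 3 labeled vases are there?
C(42+3-1, 3-1) = C(44, 2) = 946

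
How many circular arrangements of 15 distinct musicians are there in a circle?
Circular: fix one position, arrange the rest. (15-1)! = 87178291200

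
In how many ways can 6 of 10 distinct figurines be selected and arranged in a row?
P(10,6) = 10!/(10-6)! = 151200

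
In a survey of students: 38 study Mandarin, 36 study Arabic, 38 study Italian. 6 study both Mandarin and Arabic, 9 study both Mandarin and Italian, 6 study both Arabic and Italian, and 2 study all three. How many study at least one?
|A∪B∪C| = 38+36+38-6-9-6+2 = 93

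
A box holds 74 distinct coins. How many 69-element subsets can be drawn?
C(74,69) = 74!/(69!×5!) = 16108764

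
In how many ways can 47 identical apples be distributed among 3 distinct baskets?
C(47+3-1, 3-1) = C(49, 2) = 1176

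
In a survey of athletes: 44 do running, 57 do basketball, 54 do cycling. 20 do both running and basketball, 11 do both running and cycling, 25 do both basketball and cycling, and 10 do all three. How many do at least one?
|A∪B∪C| = 44+57+54-20-11-25+10 = 109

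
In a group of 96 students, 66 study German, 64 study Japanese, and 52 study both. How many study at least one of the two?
|A∪B| = |A| + |B| - |A∩B| = 66 + 64 - 52 = 78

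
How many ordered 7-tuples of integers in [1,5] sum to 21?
Coefficient of x^21 in (x + x² + ... + x^5)^7. By inclusion-exclusion on dice exceeding 5: Σ_j (-1)^j C(7,j)·C(21-1-5j, 6) = C(7,0)·C(20,6) - C(7,1)·C(15,6) + C(7,2)·C(10,6) = 1·38760 - 7·5005 + 21·210 = 8135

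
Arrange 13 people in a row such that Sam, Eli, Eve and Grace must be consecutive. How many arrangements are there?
Treat the 4 as one block: (13-4+1)! × 4! = 3628800 × 24 = 87091200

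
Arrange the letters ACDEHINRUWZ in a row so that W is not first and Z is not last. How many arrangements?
By inclusion-exclusion: 11! - 2×(11-1)! + (11-2)! = 39916800 - 7257600 + 362880 = 33022080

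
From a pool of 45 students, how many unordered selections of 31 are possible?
C(45,31) = 45!/(31!×14!) = 166871334960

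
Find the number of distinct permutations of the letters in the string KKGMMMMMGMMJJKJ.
15! / (7! × 3! × 2! × 3!) = 3603600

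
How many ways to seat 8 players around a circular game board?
Circular: fix one position, arrange the rest. (8-1)! = 5040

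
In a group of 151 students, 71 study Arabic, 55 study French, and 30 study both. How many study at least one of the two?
|A∪B| = |A| + |B| - |A∩B| = 71 + 55 - 30 = 96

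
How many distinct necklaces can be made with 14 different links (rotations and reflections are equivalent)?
(14-1)!/2 = 6227020800/2 = 3113510400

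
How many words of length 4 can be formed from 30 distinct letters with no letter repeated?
P(30,4) = 30!/(30-4)! = 657720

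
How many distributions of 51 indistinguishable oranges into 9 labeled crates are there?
C(51+9-1, 9-1) = C(59, 8) = 2217471399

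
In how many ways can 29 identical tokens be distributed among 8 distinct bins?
C(29+8-1, 8-1) = C(36, 7) = 8347680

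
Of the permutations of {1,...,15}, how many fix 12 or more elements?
Exactly j fixed points: C(15,j)·!(15-j); sum over j ≥ 12 (derangement numbers via !m = (m-1)·(!(m-1) + !(m-2)): !0..!3 = 1, 0, 1, 2). Σ_{j=12}^{15} C(15,j)·!(15-j) = C(15,12)·!3 + C(15,13)·!2 + C(15,14)·!1 + C(15,15)·!0 = 455·2 + 105·1 + 15·0 + 1·1 = 1016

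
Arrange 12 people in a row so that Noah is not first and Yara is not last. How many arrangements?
By inclusion-exclusion: 12! - 2×(12-1)! + (12-2)! = 479001600 - 79833600 + 3628800 = 402796800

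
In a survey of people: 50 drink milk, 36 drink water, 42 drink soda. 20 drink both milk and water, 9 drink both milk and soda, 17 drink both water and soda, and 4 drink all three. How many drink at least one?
|A∪B∪C| = 50+36+42-20-9-17+4 = 86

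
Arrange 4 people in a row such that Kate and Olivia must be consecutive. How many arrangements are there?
Treat the 2 as one block: (4-2+1)! × 2! = 6 × 2 = 12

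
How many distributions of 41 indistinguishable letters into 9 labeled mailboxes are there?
C(41+9-1, 9-1) = C(49, 8) = 450978066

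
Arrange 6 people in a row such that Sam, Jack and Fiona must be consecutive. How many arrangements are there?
Treat the 3 as one block: (6-3+1)! × 3! = 24 × 6 = 144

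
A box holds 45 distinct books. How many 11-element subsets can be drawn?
C(45,11) = 45!/(11!×34!) = 10150595910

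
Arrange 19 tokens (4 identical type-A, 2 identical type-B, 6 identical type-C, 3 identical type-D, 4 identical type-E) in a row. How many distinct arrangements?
19! / (4! × 2! × 6! × 3! × 4!) = 24443218800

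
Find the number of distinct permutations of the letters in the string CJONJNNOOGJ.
11! / (3! × 3! × 3! × 1! × 1!) = 184800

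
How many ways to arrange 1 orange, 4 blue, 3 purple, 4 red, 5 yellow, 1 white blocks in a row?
18! / (1! × 4! × 3! × 4! × 5! × 1!) = 15437822400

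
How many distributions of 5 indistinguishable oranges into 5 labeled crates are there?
C(5+5-1, 5-1) = C(9, 4) = 126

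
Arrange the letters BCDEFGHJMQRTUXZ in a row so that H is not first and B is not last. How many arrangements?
By inclusion-exclusion: 15! - 2×(15-1)! + (15-2)! = 1307674368000 - 174356582400 + 6227020800 = 1139544806400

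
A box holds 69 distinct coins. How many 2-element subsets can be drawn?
C(69,2) = 69!/(2!×67!) = 2346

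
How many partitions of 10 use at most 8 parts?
By conjugation, equals partitions of 10 into parts ≤ 8. Let r_j(i) = number of partitions of i into parts ≤ j, for i = 0..10. r_1(i) = 1 for all i; r_j(i) = r_{j-1}(i) + r_j(i-j). Rows j = 2..8: ≤2: 1 1 2 2 3 3 4 4 5 5 6; ≤3: 1 1 2 3 4 5 7 8 10 12 14; ≤4: 1 1 2 3 5 6 9 11 15 18 23; ≤5: 1 1 2 3 5 7 10 13 18 23 30; ≤6: 1 1 2 3 5 7 11 14 20 26 35; ≤7: 1 1 2 3 5 7 11 15 21 28 38; ≤8: 1 1 2 3 5 7 11 15 22 29 40. r_8(10) = 40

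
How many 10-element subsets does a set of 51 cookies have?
C(51,10) = 51!/(10!×41!) = 12777711870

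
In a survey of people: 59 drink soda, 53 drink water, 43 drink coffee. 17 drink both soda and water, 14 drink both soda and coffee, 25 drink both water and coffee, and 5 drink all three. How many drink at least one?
|A∪B∪C| = 59+53+43-17-14-25+5 = 104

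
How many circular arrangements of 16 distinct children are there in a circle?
Circular: fix one position, arrange the rest. (16-1)! = 1307674368000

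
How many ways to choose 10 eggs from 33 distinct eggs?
C(33,10) = 33!/(10!×23!) = 92561040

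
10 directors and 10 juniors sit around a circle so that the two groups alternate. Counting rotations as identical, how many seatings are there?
Fix one of the directors: (10-1)! ways for the remaining directors, × 10! ways for the juniors = 362880 × 3628800 = 1316818944000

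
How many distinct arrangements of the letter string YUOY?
4! / (2! × 1! × 1!) = 12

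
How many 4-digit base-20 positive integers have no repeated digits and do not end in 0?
Last digit: 19 nonzero choices. First digit: 18 (nonzero, ≠last). Middle 2: P(18,2) = 306. Total = 104652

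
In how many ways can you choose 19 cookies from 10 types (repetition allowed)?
C(19+10-1, 10-1) = C(28, 9) = 6906900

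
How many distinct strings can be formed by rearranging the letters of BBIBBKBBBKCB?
12! / (1! × 2! × 8! × 1!) = 5940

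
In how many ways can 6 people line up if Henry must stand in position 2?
Fix one position: (6-1)! = 120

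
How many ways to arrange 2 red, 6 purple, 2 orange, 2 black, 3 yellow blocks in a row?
15! / (2! × 6! × 2! × 2! × 3!) = 37837800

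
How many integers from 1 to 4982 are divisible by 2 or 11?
⌊4982/2⌋ + ⌊4982/11⌋ - ⌊4982/22⌋ = 2491 + 452 - 226 = 2717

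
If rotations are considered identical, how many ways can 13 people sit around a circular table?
Circular: fix one position, arrange the rest. (13-1)! = 479001600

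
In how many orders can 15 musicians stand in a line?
15! = 1307674368000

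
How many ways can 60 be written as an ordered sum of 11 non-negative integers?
C(60+11-1, 11-1) = C(70, 10) = 396704524216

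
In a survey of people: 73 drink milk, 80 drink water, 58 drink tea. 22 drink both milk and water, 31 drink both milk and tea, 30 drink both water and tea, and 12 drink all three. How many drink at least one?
|A∪B∪C| = 73+80+58-22-31-30+12 = 140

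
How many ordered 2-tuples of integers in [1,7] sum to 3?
Coefficient of x^3 in (x + x² + ... + x^7)^2. By inclusion-exclusion on dice exceeding 7: Σ_j (-1)^j C(2,j)·C(3-1-7j, 1) = C(2,0)·C(2,1) = 1·2 = 2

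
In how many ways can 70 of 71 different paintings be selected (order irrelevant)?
C(71,70) = 71!/(70!×1!) = 71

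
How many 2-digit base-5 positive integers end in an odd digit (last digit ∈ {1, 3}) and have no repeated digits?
Last∈{1,3}. Last=0: 0. Last nonzero: 2×3×P(3,0) = 6. Total = 6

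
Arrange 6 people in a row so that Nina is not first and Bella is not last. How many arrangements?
By inclusion-exclusion: 6! - 2×(6-1)! + (6-2)! = 720 - 240 + 24 = 504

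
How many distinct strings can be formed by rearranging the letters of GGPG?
4! / (3! × 1!) = 4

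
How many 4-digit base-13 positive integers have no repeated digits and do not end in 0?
Last digit: 12 nonzero choices. First digit: 11 (nonzero, ≠last). Middle 2: P(11,2) = 110. Total = 14520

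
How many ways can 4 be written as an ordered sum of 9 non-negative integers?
C(4+9-1, 9-1) = C(12, 8) = 495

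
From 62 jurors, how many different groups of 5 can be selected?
C(62,5) = 62!/(5!×57!) = 6471002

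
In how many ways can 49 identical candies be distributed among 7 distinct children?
C(49+7-1, 7-1) = C(55, 6) = 28989675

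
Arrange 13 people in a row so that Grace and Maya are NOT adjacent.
Total - adjacent = 13! - (13-1)!×2 = 6227020800 - 958003200 = 5269017600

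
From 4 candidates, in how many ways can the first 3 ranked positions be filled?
P(4,3) = 4!/(4-3)! = 24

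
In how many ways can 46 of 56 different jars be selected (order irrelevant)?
C(56,46) = 56!/(46!×10!) = 35607051480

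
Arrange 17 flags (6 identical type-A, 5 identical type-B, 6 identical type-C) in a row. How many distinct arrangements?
17! / (6! × 5! × 6!) = 5717712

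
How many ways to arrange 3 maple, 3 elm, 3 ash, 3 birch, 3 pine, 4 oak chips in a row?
19! / (3! × 3! × 3! × 3! × 3! × 4!) = 651819168000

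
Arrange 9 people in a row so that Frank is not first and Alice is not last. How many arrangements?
By inclusion-exclusion: 9! - 2×(9-1)! + (9-2)! = 362880 - 80640 + 5040 = 287280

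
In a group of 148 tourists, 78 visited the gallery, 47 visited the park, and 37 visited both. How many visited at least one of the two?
|A∪B| = |A| + |B| - |A∩B| = 78 + 47 - 37 = 88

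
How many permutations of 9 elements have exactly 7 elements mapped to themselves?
Choose the 7 fixed points C(9,7) = 36, derange the rest: !2 = Σ_{j=0}^{2} (-1)^j·2!/j! = 2 - 2 + 1 = 1. Product = 36 × 1 = 36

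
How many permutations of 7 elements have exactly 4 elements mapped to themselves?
Choose the 4 fixed points C(7,4) = 35, derange the rest: !3 = Σ_{j=0}^{3} (-1)^j·3!/j! = 6 - 6 + 3 - 1 = 2. Product = 35 × 2 = 70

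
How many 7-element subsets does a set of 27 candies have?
C(27,7) = 27!/(7!×20!) = 888030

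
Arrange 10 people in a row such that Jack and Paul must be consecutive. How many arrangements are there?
Treat the 2 as one block: (10-2+1)! × 2! = 362880 × 2 = 725760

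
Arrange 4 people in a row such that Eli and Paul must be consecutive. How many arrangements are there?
Treat the 2 as one block: (4-2+1)! × 2! = 6 × 2 = 12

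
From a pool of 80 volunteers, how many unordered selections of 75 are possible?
C(80,75) = 80!/(75!×5!) = 24040016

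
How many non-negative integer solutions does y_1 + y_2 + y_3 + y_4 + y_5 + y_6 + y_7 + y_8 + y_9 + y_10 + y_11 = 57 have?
C(57+11-1, 11-1) = C(67, 10) = 247994680648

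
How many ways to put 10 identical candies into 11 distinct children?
C(10+11-1, 11-1) = C(20, 10) = 184756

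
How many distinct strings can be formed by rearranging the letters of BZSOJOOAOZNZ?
12! / (4! × 1! × 1! × 1! × 1! × 1! × 3!) = 3326400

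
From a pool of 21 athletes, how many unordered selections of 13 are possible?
C(21,13) = 21!/(13!×8!) = 203490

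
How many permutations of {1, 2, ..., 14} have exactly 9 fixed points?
Choose the 9 fixed points C(14,9) = 2002, derange the rest: !5 = Σ_{j=0}^{5} (-1)^j·5!/j! = 120 - 120 + 60 - 20 + 5 - 1 = 44. Product = 2002 × 44 = 88088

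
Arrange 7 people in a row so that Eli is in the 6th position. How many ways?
Fix one position: (7-1)! = 720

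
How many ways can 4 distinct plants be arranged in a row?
4! = 24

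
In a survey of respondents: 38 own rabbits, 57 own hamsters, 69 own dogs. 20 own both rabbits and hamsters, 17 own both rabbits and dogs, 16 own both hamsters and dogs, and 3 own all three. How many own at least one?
|A∪B∪C| = 38+57+69-20-17-16+3 = 114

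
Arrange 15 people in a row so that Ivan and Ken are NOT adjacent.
Total - adjacent = 15! - (15-1)!×2 = 1307674368000 - 174356582400 = 1133317785600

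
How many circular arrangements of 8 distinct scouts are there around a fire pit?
Circular: fix one position, arrange the rest. (8-1)! = 5040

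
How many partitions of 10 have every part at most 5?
Let r_j(i) = number of partitions of i into parts ≤ j, for i = 0..10. r_1(i) = 1 for all i; r_j(i) = r_{j-1}(i) + r_j(i-j). Rows j = 2..5: ≤2: 1 1 2 2 3 3 4 4 5 5 6; ≤3: 1 1 2 3 4 5 7 8 10 12 14; ≤4: 1 1 2 3 5 6 9 11 15 18 23; ≤5: 1 1 2 3 5 7 10 13 18 23 30. r_5(10) = 30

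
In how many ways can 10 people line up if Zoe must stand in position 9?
Fix one position: (10-1)! = 362880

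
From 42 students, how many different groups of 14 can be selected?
C(42,14) = 42!/(14!×28!) = 52860229080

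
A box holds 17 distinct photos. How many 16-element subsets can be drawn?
C(17,16) = 17!/(16!×1!) = 17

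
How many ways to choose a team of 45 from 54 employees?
C(54,45) = 54!/(45!×9!) = 5317936260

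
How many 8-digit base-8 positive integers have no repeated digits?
First digit: 7 choices (nonzero). Then descending: 7 × 7 × 6 × 5 × 4 × 3 × 2 × 1 = 35280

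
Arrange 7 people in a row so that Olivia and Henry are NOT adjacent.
Total - adjacent = 7! - (7-1)!×2 = 5040 - 1440 = 3600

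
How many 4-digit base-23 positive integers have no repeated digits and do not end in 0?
Last digit: 22 nonzero choices. First digit: 21 (nonzero, ≠last). Middle 2: P(21,2) = 420. Total = 194040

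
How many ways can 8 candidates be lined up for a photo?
8! = 40320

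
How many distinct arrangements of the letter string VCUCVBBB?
8! / (1! × 2! × 2! × 3!) = 1680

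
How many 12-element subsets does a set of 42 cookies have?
C(42,12) = 42!/(12!×30!) = 11058116888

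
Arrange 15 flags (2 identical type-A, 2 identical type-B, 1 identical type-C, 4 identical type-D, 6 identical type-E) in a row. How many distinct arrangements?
15! / (2! × 2! × 1! × 4! × 6!) = 18918900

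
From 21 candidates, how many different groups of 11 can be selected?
C(21,11) = 21!/(11!×10!) = 352716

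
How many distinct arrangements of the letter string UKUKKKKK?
8! / (6! × 2!) = 28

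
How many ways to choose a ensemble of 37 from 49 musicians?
C(49,37) = 49!/(37!×12!) = 92263734836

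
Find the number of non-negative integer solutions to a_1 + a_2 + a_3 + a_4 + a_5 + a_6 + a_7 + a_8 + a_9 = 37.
C(37+9-1, 9-1) = C(45, 8) = 215553195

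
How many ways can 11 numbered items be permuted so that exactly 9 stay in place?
Choose the 9 fixed points C(11,9) = 55, derange the rest: !2 = Σ_{j=0}^{2} (-1)^j·2!/j! = 2 - 2 + 1 = 1. Product = 55 × 1 = 55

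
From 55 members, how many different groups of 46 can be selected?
C(55,46) = 55!/(46!×9!) = 6358402050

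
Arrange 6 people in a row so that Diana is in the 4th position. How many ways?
Fix one position: (6-1)! = 120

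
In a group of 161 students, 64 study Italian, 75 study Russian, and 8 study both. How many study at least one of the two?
|A∪B| = |A| + |B| - |A∩B| = 64 + 75 - 8 = 131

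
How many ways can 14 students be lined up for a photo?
14! = 87178291200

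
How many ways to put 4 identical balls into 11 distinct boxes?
C(4+11-1, 11-1) = C(14, 10) = 1001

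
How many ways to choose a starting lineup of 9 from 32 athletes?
C(32,9) = 32!/(9!×23!) = 28048800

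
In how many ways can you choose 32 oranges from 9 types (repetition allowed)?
C(32+9-1, 9-1) = C(40, 8) = 76904685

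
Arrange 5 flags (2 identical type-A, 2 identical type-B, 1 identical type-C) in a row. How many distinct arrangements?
5! / (2! × 2! × 1!) = 30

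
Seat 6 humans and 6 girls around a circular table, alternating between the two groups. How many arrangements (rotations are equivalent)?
Fix one of the humans: (6-1)! ways for the remaining humans, × 6! ways for the girls = 120 × 720 = 86400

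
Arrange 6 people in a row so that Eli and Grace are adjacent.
Treat as block: (6-1)! × 2! = 120 × 2 = 240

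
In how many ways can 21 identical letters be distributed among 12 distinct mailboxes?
C(21+12-1, 12-1) = C(32, 11) = 129024480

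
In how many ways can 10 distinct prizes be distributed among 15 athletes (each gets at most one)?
P(15,10) = 15!/(15-10)! = 10897286400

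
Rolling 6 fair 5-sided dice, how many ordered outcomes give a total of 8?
Coefficient of x^8 in (x + x² + ... + x^5)^6. By inclusion-exclusion on dice exceeding 5: Σ_j (-1)^j C(6,j)·C(8-1-5j, 5) = C(6,0)·C(7,5) = 1·21 = 21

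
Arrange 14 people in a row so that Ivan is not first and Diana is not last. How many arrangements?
By inclusion-exclusion: 14! - 2×(14-1)! + (14-2)! = 87178291200 - 12454041600 + 479001600 = 75203251200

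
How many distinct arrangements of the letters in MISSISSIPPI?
11! / (1! × 4! × 4! × 2!) = 34650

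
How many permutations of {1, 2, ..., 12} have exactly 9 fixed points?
Choose the 9 fixed points C(12,9) = 220, derange the rest: !3 = Σ_{j=0}^{3} (-1)^j·3!/j! = 6 - 6 + 3 - 1 = 2. Product = 220 × 2 = 440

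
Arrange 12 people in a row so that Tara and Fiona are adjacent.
Treat as block: (12-1)! × 2! = 39916800 × 2 = 79833600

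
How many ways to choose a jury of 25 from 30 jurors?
C(30,25) = 30!/(25!×5!) = 142506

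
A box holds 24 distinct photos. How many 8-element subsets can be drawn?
C(24,8) = 24!/(8!×16!) = 735471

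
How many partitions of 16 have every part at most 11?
Let r_j(i) = number of partitions of i into parts ≤ j, for i = 0..16. r_1(i) = 1 for all i; r_j(i) = r_{j-1}(i) + r_j(i-j). Rows j = 2..11: ≤2: 1 1 2 2 3 3 4 4 5 5 6 6 7 7 8 8 9; ≤3: 1 1 2 3 4 5 7 8 10 12 14 16 19 21 24 27 30; ≤4: 1 1 2 3 5 6 9 11 15 18 23 27 34 39 47 54 64; ≤5: 1 1 2 3 5 7 10 13 18 23 30 37 47 57 70 84 101; ≤6: 1 1 2 3 5 7 11 14 20 26 35 44 58 71 90 110 136; ≤7: 1 1 2 3 5 7 11 15 21 28 38 49 65 82 105 131 164; ≤8: 1 1 2 3 5 7 11 15 22 29 40 52 70 89 116 146 186; ≤9: 1 1 2 3 5 7 11 15 22 30 41 54 73 94 123 157 201; ≤10: 1 1 2 3 5 7 11 15 22 30 42 55 75 97 128 164 212; ≤11: 1 1 2 3 5 7 11 15 22 30 42 56 76 99 131 169 219. r_11(16) = 219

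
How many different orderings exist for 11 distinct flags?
11! = 39916800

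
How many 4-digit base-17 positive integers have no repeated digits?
First digit: 16 choices (nonzero). Then descending: 16 × 16 × 15 × 14 = 53760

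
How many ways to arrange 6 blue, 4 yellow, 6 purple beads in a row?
16! / (6! × 4! × 6!) = 1681680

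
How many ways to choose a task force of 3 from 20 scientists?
C(20,3) = 20!/(3!×17!) = 1140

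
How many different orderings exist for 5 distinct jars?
5! = 120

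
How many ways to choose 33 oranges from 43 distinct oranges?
C(43,33) = 43!/(33!×10!) = 1917334783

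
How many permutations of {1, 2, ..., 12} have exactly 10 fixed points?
Choose the 10 fixed points C(12,10) = 66, derange the rest: !2 = Σ_{j=0}^{2} (-1)^j·2!/j! = 2 - 2 + 1 = 1. Product = 66 × 1 = 66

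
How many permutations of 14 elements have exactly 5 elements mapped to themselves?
Choose the 5 fixed points C(14,5) = 2002, derange the rest: !9 = Σ_{j=0}^{9} (-1)^j·9!/j! = 362880 - 362880 + 181440 - 60480 + 15120 - 3024 + 504 - 72 + 9 - 1 = 133496. Product = 2002 × 133496 = 267258992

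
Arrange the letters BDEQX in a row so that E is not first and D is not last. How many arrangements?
By inclusion-exclusion: 5! - 2×(5-1)! + (5-2)! = 120 - 48 + 6 = 78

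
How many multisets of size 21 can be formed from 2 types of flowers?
C(21+2-1, 2-1) = C(22, 1) = 22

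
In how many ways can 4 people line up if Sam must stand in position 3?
Fix one position: (4-1)! = 6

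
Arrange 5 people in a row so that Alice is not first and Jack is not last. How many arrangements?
By inclusion-exclusion: 5! - 2×(5-1)! + (5-2)! = 120 - 48 + 6 = 78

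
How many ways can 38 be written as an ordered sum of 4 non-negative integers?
C(38+4-1, 4-1) = C(41, 3) = 10660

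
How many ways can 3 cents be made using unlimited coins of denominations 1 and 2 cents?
Coefficient of x^3 in 1/(1-x^1) · 1/(1-x^2). Use j coins of 2 for j = 0..⌊3/2⌋ = 1, the rest in 1s: 1 + 1 = 2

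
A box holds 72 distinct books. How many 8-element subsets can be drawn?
C(72,8) = 72!/(8!×64!) = 11969016345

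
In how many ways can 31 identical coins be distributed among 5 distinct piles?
C(31+5-1, 5-1) = C(35, 4) = 52360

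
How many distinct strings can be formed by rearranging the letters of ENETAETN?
8! / (3! × 2! × 1! × 2!) = 1680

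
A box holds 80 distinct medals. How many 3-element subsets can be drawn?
C(80,3) = 80!/(3!×77!) = 82160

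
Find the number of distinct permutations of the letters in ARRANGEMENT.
11! / (2! × 2! × 2! × 1! × 2! × 1! × 1!) = 2494800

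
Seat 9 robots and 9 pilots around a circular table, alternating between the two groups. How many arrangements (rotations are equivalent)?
Fix one of the robots: (9-1)! ways for the remaining robots, × 9! ways for the pilots = 40320 × 362880 = 14631321600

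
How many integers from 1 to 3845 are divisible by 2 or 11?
⌊3845/2⌋ + ⌊3845/11⌋ - ⌊3845/22⌋ = 1922 + 349 - 174 = 2097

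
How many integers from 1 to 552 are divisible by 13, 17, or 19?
⌊552/13⌋+⌊552/17⌋+⌊552/19⌋ - ⌊552/221⌋-⌊552/247⌋-⌊552/323⌋ + ⌊552/4199⌋ = 42+32+29 - 2-2-1 + 0 = 98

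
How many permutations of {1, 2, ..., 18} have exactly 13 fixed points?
Choose the 13 fixed points C(18,13) = 8568, derange the rest: !5 = Σ_{j=0}^{5} (-1)^j·5!/j! = 120 - 120 + 60 - 20 + 5 - 1 = 44. Product = 8568 × 44 = 376992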